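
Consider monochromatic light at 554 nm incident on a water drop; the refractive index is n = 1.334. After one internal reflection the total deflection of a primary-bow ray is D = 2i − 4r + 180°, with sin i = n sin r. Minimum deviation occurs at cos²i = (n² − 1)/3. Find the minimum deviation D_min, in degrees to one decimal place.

138.1°

cos²i = (1.77956 − 1)/3 = 0.25985; i = arccos(0.50976) = 59.352°.
sin r = sin 59.352°/1.334 = 0.64492; r = 40.159°.
D_min = 2·59.352° − 4·40.159° + 180° = 138.067°.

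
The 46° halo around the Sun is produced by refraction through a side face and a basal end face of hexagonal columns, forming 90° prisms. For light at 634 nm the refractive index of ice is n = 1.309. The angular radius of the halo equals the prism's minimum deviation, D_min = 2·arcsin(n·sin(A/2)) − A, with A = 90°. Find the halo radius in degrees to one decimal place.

n·sin(A/2) = 1.309 × sin 45° = 1.309 × 0.7071 = 0.9256.
D_min = 2·arcsin(0.9256) − 90° = 2 × 67.759° − 90° = 45.519°.

45.5°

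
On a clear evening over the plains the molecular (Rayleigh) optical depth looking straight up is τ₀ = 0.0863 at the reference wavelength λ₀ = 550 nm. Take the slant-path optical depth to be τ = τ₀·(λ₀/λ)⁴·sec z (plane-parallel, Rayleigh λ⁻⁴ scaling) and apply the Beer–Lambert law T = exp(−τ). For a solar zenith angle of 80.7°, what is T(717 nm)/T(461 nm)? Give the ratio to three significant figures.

Airmass: sec 80.7° = 6.1880.
τ(717 nm) = 0.0863 × (550/717)⁴ × 6.1880 = 0.0863 × 0.3462 × 6.1880 = 0.1849.
τ(461 nm) = 0.0863 × (550/461)⁴ × 6.1880 = 0.0863 × 2.0260 × 6.1880 = 1.0819.
T(717)/T(461) = exp(τ_B − τ_A) = exp(0.8970) = 2.4524.

2.45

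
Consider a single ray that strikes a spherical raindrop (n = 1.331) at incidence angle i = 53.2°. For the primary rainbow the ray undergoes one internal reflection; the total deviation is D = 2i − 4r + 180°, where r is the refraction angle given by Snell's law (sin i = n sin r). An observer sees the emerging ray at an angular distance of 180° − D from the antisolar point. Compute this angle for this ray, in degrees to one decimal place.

sin r = sin 53.2° / 1.331 = 0.8007/1.331 = 0.6016; r = 36.98°.
D = 2·53.2° − 4·36.98° + 180° = 106.40° − 147.94° + 180° = 138.46°.
Angle from antisolar point = 180° − D = 41.54°.

41.5°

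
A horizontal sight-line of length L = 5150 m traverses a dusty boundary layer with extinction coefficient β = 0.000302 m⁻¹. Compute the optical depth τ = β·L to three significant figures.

1.56

τ = β·L = 0.000302 × 5150 = 1.5553.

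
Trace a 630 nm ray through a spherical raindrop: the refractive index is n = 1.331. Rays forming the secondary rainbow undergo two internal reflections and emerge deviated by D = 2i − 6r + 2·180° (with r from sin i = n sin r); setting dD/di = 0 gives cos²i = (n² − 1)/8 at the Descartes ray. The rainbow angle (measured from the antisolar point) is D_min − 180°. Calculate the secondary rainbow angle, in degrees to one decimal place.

50.4°

cos²i = (1.77156 − 1)/8 = 0.09645; i = arccos(0.31056) = 71.907°.
sin r = sin 71.907°/1.331 = 0.71417; r = 45.575°.
D_min = 2·71.907° − 6·45.575° + 360° = 230.365°.
Rainbow angle = D_min − 180° = 50.365°.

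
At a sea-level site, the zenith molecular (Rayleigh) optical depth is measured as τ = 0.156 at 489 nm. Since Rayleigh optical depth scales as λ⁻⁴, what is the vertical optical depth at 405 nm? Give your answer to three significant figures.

τ(405 nm) = τ(489 nm) × (489/405)⁴ = 0.156 × (1.2074)⁴ = 0.156 × 2.1253 = 0.3315.

0.332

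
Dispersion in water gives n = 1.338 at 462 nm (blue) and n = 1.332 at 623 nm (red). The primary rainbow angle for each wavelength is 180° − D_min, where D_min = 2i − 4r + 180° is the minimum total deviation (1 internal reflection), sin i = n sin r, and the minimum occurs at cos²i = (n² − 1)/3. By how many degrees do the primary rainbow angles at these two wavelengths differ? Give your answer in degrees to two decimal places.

0.87°

At 462 nm (n = 1.338): cos²i = 0.26341 → i = 59.120°, r = 39.899°, D_min = 138.643°, rainbow angle = 41.357°.
At 623 nm (n = 1.332): cos²i = 0.25807 → i = 59.469°, r = 40.290°, D_min = 137.776°, rainbow angle = 42.224°.
Angular width = |41.357° − 42.224°| = 0.867°.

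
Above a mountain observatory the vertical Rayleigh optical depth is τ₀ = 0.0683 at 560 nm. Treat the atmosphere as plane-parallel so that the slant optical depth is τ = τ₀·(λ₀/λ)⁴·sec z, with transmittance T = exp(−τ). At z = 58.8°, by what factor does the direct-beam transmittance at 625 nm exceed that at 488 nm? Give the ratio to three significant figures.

Airmass: sec 58.8° = 1.9304.
τ(625 nm) = 0.0683 × (560/625)⁴ × 1.9304 = 0.0683 × 0.6445 × 1.9304 = 0.0850.
τ(488 nm) = 0.0683 × (560/488)⁴ × 1.9304 = 0.0683 × 1.7341 × 1.9304 = 0.2286.
T(625)/T(488) = exp(τ_B − τ_A) = exp(0.1437) = 1.1545.

1.15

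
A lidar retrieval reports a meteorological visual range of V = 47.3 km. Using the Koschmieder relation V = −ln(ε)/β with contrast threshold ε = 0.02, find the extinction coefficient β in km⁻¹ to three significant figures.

0.0827 km⁻¹

β = −ln(0.02) / V = 3.912 / 47.3 = 0.0827 km⁻¹.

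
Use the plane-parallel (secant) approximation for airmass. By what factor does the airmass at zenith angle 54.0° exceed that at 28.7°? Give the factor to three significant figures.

X(54.0°)/X(28.7°) = sec 54.0° / sec 28.7° = cos 28.7° / cos 54.0° = 0.8771/0.5878 = 1.4923.

1.49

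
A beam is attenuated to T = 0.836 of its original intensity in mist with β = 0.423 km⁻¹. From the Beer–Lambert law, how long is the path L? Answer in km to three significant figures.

0.423 km

Beer–Lambert: T = exp(−βL) ⇒ L = −ln(T)/β = −ln(0.836)/0.423 = 0.1791/0.423 = 0.4235 km.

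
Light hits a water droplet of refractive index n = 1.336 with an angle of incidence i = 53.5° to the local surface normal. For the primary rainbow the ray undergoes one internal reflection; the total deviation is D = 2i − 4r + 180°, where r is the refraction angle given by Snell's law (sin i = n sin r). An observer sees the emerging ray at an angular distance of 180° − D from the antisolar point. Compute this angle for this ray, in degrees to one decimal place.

sin r = sin 53.5° / 1.336 = 0.8039/1.336 = 0.6017; r = 36.99°.
D = 2·53.5° − 4·36.99° + 180° = 107.00° − 147.96° + 180° = 139.04°.
Angle from antisolar point = 180° − D = 40.96°.

41.0°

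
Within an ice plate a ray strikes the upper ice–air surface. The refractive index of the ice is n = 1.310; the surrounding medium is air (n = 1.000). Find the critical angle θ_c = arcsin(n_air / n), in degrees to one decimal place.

49.8°

sin θ_c = n_air / n = 1.000 / 1.310 = 0.7634.
θ_c = arcsin(0.7634) = 49.76°.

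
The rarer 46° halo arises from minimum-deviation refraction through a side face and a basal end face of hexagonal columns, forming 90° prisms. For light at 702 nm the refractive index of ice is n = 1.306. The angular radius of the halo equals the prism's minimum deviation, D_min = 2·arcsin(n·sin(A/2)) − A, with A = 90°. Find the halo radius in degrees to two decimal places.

44.88°

n·sin(A/2) = 1.306 × sin 45° = 1.306 × 0.7071 = 0.9235.
D_min = 2·arcsin(0.9235) − 90° = 2 × 67.440° − 90° = 44.881°.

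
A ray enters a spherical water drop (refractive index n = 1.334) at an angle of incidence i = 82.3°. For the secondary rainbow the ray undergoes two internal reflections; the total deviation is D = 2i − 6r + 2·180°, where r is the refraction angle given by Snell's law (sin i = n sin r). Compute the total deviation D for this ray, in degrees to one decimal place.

sin r = sin 82.3° / 1.334 = 0.9910/1.334 = 0.7429; r = 47.98°.
D = 2·82.3° − 6·47.98° + 2·180° = 164.60° − 287.86° + 360° = 236.74°.

236.7°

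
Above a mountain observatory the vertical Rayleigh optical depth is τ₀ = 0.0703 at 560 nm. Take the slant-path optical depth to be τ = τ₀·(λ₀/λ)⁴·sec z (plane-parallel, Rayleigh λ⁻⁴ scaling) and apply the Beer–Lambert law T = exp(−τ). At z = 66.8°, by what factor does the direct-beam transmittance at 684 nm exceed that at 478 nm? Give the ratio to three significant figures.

1.29

Airmass: sec 66.8° = 2.5384.
τ(684 nm) = 0.0703 × (560/684)⁴ × 2.5384 = 0.0703 × 0.4493 × 2.5384 = 0.0802.
τ(478 nm) = 0.0703 × (560/478)⁴ × 2.5384 = 0.0703 × 1.8838 × 2.5384 = 0.3362.
T(684)/T(478) = exp(τ_B − τ_A) = exp(0.2560) = 1.2917.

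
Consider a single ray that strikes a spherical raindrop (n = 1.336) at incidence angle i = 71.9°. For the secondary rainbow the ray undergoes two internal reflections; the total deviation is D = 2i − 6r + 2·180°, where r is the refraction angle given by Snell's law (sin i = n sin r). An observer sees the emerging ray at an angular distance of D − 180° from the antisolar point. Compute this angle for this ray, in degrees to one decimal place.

sin r = sin 71.9° / 1.336 = 0.9505/1.336 = 0.7115; r = 45.35°.
D = 2·71.9° − 6·45.35° + 2·180° = 143.80° − 272.12° + 360° = 231.68°.
Angle from antisolar point = D − 180° = 51.68°.

51.7°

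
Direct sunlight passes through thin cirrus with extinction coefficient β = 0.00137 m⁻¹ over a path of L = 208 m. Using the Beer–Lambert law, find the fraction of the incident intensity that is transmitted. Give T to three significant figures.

τ = β·L = 0.00137 × 208 = 0.2850.
T = exp(−0.2850) = 0.7520.

0.752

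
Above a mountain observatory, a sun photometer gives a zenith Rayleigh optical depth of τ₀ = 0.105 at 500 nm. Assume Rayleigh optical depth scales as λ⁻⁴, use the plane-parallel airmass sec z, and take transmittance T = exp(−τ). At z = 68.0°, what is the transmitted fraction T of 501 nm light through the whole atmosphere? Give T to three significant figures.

sec 68.0° = 2.6695.
τ = 0.105 × (500/501)⁴ × 2.6695 = 0.105 × 0.9920 × 2.6695 = 0.2781.
T = exp(−0.2781) = 0.7572.

0.757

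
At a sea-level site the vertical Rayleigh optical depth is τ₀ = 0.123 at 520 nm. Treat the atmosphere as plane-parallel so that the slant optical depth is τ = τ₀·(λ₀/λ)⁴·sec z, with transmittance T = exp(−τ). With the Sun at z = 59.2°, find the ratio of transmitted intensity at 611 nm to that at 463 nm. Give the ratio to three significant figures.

Airmass: sec 59.2° = 1.9530.
τ(611 nm) = 0.123 × (520/611)⁴ × 1.9530 = 0.123 × 0.5246 × 1.9530 = 0.1260.
τ(463 nm) = 0.123 × (520/463)⁴ × 1.9530 = 0.123 × 1.5911 × 1.9530 = 0.3822.
T(611)/T(463) = exp(τ_B − τ_A) = exp(0.2562) = 1.2920.

1.29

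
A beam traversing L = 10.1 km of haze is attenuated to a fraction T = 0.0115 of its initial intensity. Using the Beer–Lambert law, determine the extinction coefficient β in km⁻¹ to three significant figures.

Beer–Lambert: T = exp(−βL) ⇒ β = −ln(T)/L = −ln(0.0115)/10.1 = 4.4654/10.1 = 0.4421 km⁻¹.

0.442 km⁻¹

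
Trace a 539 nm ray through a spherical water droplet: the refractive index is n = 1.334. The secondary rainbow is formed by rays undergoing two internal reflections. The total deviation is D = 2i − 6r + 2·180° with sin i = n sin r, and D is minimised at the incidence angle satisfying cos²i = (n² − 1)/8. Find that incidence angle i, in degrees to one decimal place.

cos²i = (1.334² − 1)/8 = (1.77956 − 1)/8 = 0.09744.
cos i = 0.31216, so i = 71.810°.

71.8°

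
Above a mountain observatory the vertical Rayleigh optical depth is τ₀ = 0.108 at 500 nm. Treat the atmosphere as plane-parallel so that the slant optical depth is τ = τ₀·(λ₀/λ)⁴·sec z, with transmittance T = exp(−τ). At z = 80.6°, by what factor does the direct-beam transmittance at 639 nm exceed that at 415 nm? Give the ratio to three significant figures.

3.14

Airmass: sec 80.6° = 6.1227.
τ(639 nm) = 0.108 × (500/639)⁴ × 6.1227 = 0.108 × 0.3749 × 6.1227 = 0.2479.
τ(415 nm) = 0.108 × (500/415)⁴ × 6.1227 = 0.108 × 2.1071 × 6.1227 = 1.3933.
T(639)/T(415) = exp(τ_B − τ_A) = exp(1.1455) = 3.1439.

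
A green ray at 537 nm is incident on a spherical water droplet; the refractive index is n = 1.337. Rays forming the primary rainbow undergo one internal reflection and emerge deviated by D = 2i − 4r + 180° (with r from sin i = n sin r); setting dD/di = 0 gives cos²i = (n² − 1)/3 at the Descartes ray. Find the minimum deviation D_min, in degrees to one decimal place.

138.5°

cos²i = (1.78757 − 1)/3 = 0.26252; i = arccos(0.51237) = 59.178°.
sin r = sin 59.178°/1.337 = 0.64231; r = 39.964°.
D_min = 2·59.178° − 4·39.964° + 180° = 138.500°.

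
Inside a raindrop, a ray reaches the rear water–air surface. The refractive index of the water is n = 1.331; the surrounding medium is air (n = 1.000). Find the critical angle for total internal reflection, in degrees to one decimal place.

48.7°

sin θ_c = n_air / n = 1.000 / 1.331 = 0.7513.
θ_c = arcsin(0.7513) = 48.70°.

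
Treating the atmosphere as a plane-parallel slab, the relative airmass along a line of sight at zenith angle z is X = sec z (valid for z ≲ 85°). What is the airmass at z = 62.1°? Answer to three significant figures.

X = sec z = 1/cos 62.1° = 1/0.4679 = 2.1371.

2.14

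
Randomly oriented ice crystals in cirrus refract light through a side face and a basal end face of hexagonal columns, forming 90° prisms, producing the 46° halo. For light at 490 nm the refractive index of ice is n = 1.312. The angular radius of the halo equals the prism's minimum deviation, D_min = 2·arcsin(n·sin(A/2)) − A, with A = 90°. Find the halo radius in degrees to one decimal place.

46.2°

n·sin(A/2) = 1.312 × sin 45° = 1.312 × 0.7071 = 0.9277.
D_min = 2·arcsin(0.9277) − 90° = 2 × 68.083° − 90° = 46.166°.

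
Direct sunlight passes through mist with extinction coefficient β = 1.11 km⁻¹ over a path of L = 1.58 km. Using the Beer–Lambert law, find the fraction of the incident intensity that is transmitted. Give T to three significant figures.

τ = β·L = 1.11 × 1.58 = 1.7538.
T = exp(−1.7538) = 0.1731.

0.173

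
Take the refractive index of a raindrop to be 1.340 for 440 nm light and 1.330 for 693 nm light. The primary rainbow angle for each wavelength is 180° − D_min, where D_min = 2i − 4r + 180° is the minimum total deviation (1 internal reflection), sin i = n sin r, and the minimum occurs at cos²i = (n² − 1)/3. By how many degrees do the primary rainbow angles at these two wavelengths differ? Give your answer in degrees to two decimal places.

At 440 nm (n = 1.340): cos²i = 0.26520 → i = 59.004°, r = 39.770°, D_min = 138.929°, rainbow angle = 41.071°.
At 693 nm (n = 1.330): cos²i = 0.25630 → i = 59.585°, r = 40.422°, D_min = 137.484°, rainbow angle = 42.516°.
Angular width = |41.071° − 42.516°| = 1.445°.

1.45°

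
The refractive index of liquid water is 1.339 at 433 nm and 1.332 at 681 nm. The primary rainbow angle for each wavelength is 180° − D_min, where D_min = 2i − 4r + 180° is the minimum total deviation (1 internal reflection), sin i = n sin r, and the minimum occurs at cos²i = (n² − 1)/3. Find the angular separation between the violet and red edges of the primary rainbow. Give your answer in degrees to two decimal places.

1.01°

At 433 nm (n = 1.339): cos²i = 0.26431 → i = 59.062°, r = 39.834°, D_min = 138.786°, rainbow angle = 41.214°.
At 681 nm (n = 1.332): cos²i = 0.25807 → i = 59.469°, r = 40.290°, D_min = 137.776°, rainbow angle = 42.224°.
Angular width = |41.214° − 42.224°| = 1.010°.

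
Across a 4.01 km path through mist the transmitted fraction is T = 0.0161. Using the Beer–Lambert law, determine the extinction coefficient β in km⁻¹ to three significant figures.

1.03 km⁻¹

Beer–Lambert: T = exp(−βL) ⇒ β = −ln(T)/L = −ln(0.0161)/4.01 = 4.1289/4.01 = 1.03 km⁻¹.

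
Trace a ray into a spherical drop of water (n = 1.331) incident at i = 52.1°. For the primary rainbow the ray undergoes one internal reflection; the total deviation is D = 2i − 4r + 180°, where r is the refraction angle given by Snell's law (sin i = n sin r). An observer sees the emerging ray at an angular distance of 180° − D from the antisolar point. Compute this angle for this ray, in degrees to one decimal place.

41.2°

sin r = sin 52.1° / 1.331 = 0.7891/1.331 = 0.5929; r = 36.36°.
D = 2·52.1° − 4·36.36° + 180° = 104.20° − 145.44° + 180° = 138.76°.
Angle from antisolar point = 180° − D = 41.24°.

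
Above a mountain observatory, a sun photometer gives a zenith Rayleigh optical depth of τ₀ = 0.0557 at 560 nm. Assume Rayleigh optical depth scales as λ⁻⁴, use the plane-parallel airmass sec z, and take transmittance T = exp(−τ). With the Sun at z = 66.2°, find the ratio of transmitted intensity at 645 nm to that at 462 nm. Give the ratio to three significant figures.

Airmass: sec 66.2° = 2.4780.
τ(645 nm) = 0.0557 × (560/645)⁴ × 2.4780 = 0.0557 × 0.5682 × 2.4780 = 0.0784.
τ(462 nm) = 0.0557 × (560/462)⁴ × 2.4780 = 0.0557 × 2.1587 × 2.4780 = 0.2980.
T(645)/T(462) = exp(τ_B − τ_A) = exp(0.2195) = 1.2455.

1.25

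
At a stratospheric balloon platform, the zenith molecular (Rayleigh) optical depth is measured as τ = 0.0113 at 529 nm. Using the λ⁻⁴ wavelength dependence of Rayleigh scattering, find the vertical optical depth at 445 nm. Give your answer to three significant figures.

τ(445 nm) = τ(529 nm) × (529/445)⁴ = 0.0113 × (1.1888)⁴ = 0.0113 × 1.9970 = 0.0226.

0.0226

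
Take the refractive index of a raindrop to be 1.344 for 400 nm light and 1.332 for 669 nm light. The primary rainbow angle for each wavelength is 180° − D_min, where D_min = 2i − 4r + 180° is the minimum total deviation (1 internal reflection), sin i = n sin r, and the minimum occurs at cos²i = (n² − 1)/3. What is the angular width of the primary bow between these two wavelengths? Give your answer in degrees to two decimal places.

1.72°

At 400 nm (n = 1.344): cos²i = 0.26878 → i = 58.772°, r = 39.512°, D_min = 139.495°, rainbow angle = 40.505°.
At 669 nm (n = 1.332): cos²i = 0.25807 → i = 59.469°, r = 40.290°, D_min = 137.776°, rainbow angle = 42.224°.
Angular width = |40.505° − 42.224°| = 1.719°.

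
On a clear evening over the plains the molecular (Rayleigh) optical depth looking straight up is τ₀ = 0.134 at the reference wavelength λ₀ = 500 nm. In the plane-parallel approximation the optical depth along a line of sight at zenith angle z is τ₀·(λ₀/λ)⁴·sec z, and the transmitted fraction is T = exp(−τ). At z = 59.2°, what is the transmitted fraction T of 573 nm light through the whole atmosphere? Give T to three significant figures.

0.859

sec 59.2° = 1.9530.
τ = 0.134 × (500/573)⁴ × 1.9530 = 0.134 × 0.5798 × 1.9530 = 0.1517.
T = exp(−0.1517) = 0.8592.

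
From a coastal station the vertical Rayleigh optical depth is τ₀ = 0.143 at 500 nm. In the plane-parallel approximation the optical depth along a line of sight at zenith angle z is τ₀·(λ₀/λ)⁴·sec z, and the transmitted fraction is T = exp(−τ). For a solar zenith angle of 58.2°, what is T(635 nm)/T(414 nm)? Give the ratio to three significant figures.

1.60

Airmass: sec 58.2° = 1.8977.
τ(635 nm) = 0.143 × (500/635)⁴ × 1.8977 = 0.143 × 0.3844 × 1.8977 = 0.1043.
τ(414 nm) = 0.143 × (500/414)⁴ × 1.8977 = 0.143 × 2.1275 × 1.8977 = 0.5774.
T(635)/T(414) = exp(τ_B − τ_A) = exp(0.4730) = 1.6049.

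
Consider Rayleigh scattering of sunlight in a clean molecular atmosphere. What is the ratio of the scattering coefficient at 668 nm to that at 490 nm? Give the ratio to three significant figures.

Rayleigh scattering ∝ λ⁻⁴, so the ratio of coefficients is the inverse fourth power of the wavelength ratio.
σ(668)/σ(490) = (490/668)⁴ = (0.7335)⁴ = 0.2895.

0.290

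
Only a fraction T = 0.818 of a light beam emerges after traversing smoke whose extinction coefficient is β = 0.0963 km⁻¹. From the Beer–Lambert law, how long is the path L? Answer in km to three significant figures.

2.09 km

Beer–Lambert: T = exp(−βL) ⇒ L = −ln(T)/β = −ln(0.818)/0.0963 = 0.2009/0.0963 = 2.086 km.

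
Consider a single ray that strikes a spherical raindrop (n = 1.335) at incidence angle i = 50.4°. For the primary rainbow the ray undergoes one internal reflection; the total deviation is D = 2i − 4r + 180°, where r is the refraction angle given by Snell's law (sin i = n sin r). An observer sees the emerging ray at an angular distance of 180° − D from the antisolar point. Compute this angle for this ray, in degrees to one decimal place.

sin r = sin 50.4° / 1.335 = 0.7705/1.335 = 0.5772; r = 35.25°.
D = 2·50.4° − 4·35.25° + 180° = 100.80° − 141.01° + 180° = 139.79°.
Angle from antisolar point = 180° − D = 40.21°.

40.2°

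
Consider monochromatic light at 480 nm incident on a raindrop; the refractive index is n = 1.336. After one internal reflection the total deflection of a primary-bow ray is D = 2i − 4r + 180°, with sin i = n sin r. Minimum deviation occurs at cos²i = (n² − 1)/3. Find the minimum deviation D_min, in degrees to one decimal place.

cos²i = (1.78490 − 1)/3 = 0.26163; i = arccos(0.51150) = 59.236°.
sin r = sin 59.236°/1.336 = 0.64318; r = 40.029°.
D_min = 2·59.236° − 4·40.029° + 180° = 138.356°.

138.4°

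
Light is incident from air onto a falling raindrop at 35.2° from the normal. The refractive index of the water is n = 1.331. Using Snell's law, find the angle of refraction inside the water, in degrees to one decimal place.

Snell: sin θ_r = sin θ_i / n = sin 35.2° / 1.331 = 0.5764 / 1.331 = 0.4331.
θ_r = arcsin(0.4331) = 25.66°.

25.7°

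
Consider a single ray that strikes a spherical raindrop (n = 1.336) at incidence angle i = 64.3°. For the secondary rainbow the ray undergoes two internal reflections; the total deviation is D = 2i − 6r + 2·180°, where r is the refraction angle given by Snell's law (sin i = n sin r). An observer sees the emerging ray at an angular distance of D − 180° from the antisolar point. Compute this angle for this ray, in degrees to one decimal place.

54.1°

sin r = sin 64.3° / 1.336 = 0.9011/1.336 = 0.6745; r = 42.41°.
D = 2·64.3° − 6·42.41° + 2·180° = 128.60° − 254.47° + 360° = 234.13°.
Angle from antisolar point = D − 180° = 54.13°.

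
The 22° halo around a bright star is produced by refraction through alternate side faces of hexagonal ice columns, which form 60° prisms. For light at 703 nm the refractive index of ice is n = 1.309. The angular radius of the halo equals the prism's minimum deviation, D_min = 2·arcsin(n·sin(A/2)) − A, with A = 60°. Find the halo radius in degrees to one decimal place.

21.8°

n·sin(A/2) = 1.309 × sin 30° = 1.309 × 0.5000 = 0.6545.
D_min = 2·arcsin(0.6545) − 60° = 2 × 40.882° − 60° = 21.763°.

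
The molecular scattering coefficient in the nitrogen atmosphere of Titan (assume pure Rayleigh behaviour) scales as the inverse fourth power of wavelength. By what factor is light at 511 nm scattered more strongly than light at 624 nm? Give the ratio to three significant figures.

Rayleigh scattering ∝ λ⁻⁴, so the ratio of coefficients is the inverse fourth power of the wavelength ratio.
σ(511)/σ(624) = (624/511)⁴ = (1.2211)⁴ = 2.224.

2.22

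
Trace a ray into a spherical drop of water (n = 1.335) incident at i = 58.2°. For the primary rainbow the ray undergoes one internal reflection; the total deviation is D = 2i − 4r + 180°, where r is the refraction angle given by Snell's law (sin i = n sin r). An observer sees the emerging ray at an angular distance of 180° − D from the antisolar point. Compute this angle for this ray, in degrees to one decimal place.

41.8°

sin r = sin 58.2° / 1.335 = 0.8499/1.335 = 0.6366; r = 39.54°.
D = 2·58.2° − 4·39.54° + 180° = 116.40° − 158.16° + 180° = 138.24°.
Angle from antisolar point = 180° − D = 41.76°.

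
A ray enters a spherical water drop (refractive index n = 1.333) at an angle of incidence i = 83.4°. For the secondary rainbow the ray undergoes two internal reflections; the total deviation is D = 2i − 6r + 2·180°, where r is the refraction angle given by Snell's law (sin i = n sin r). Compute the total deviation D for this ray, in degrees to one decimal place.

237.7°

sin r = sin 83.4° / 1.333 = 0.9934/1.333 = 0.7452; r = 48.18°.
D = 2·83.4° − 6·48.18° + 2·180° = 166.80° − 289.07° + 360° = 237.73°.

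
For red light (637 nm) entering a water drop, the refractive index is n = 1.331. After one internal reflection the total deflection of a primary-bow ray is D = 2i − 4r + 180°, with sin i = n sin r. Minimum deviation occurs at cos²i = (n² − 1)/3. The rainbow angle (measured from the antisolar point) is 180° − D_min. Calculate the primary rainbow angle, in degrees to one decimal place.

cos²i = (1.77156 − 1)/3 = 0.25719; i = arccos(0.50714) = 59.527°.
sin r = sin 59.527°/1.331 = 0.64753; r = 40.356°.
D_min = 2·59.527° − 4·40.356° + 180° = 137.630°.
Rainbow angle = 180° − D_min = 42.370°.

42.4°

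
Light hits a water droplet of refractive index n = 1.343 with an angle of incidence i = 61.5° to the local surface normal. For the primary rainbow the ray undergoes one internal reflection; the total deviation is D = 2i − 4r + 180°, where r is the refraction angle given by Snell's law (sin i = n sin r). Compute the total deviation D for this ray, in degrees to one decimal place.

sin r = sin 61.5° / 1.343 = 0.8788/1.343 = 0.6544; r = 40.87°.
D = 2·61.5° − 4·40.87° + 180° = 123.00° − 163.49° + 180° = 139.51°.

139.5°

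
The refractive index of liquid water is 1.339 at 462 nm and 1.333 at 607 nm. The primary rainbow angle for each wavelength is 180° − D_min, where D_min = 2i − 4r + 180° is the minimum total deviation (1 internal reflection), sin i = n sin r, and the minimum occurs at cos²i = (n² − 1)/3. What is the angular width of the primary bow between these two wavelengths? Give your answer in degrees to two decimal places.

At 462 nm (n = 1.339): cos²i = 0.26431 → i = 59.062°, r = 39.834°, D_min = 138.786°, rainbow angle = 41.214°.
At 607 nm (n = 1.333): cos²i = 0.25896 → i = 59.410°, r = 40.225°, D_min = 137.922°, rainbow angle = 42.078°.
Angular width = |41.214° − 42.078°| = 0.865°.

0.86°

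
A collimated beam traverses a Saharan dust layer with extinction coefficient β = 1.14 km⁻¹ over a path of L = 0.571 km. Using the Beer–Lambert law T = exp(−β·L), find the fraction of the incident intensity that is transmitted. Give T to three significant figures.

τ = β·L = 1.14 × 0.571 = 0.6509.
T = exp(−0.6509) = 0.5216.

0.522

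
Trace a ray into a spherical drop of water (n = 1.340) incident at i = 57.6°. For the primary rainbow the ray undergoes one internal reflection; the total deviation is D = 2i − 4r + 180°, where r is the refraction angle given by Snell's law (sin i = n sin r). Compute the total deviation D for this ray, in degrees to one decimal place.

139.0°

sin r = sin 57.6° / 1.340 = 0.8443/1.340 = 0.6301; r = 39.06°.
D = 2·57.6° − 4·39.06° + 180° = 115.20° − 156.23° + 180° = 138.97°.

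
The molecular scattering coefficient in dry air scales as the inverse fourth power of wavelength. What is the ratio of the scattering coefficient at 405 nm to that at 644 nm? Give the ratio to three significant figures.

6.39

Rayleigh scattering ∝ λ⁻⁴, so the ratio of coefficients is the inverse fourth power of the wavelength ratio.
σ(405)/σ(644) = (644/405)⁴ = (1.5901)⁴ = 6.393.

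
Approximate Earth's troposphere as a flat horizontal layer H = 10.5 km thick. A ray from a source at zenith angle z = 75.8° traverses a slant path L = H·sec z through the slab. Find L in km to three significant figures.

42.8 km

sec z = 1/cos 75.8° = 4.0765.
L = 10.5 × 4.0765 = 42.803 km.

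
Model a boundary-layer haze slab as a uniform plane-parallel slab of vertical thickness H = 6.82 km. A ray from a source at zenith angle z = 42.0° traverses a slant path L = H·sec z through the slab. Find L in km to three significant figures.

9.18 km

sec z = 1/cos 42.0° = 1.3456.
L = 6.82 × 1.3456 = 9.177 km.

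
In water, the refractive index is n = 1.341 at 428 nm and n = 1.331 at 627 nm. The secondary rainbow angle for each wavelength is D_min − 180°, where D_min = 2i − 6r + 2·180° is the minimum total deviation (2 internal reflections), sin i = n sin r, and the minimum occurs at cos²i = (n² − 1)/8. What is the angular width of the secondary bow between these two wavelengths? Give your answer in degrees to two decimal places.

2.60°

At 428 nm (n = 1.341): cos²i = 0.09979 → i = 71.586°, r = 45.034°, D_min = 232.966°, rainbow angle = 52.966°.
At 627 nm (n = 1.331): cos²i = 0.09645 → i = 71.907°, r = 45.575°, D_min = 230.365°, rainbow angle = 50.365°.
Angular width = |52.966° − 50.365°| = 2.601°.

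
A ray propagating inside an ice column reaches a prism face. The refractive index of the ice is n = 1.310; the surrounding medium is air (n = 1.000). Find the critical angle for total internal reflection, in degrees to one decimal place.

sin θ_c = n_air / n = 1.000 / 1.310 = 0.7634.
θ_c = arcsin(0.7634) = 49.76°.

49.8°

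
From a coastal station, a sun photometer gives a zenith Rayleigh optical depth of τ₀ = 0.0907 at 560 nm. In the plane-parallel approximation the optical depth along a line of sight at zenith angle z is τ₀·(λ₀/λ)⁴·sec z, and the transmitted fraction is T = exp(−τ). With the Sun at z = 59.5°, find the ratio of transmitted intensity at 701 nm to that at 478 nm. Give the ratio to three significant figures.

Airmass: sec 59.5° = 1.9703.
τ(701 nm) = 0.0907 × (560/701)⁴ × 1.9703 = 0.0907 × 0.4073 × 1.9703 = 0.0728.
τ(478 nm) = 0.0907 × (560/478)⁴ × 1.9703 = 0.0907 × 1.8838 × 1.9703 = 0.3367.
T(701)/T(478) = exp(τ_B − τ_A) = exp(0.2639) = 1.3020.

1.30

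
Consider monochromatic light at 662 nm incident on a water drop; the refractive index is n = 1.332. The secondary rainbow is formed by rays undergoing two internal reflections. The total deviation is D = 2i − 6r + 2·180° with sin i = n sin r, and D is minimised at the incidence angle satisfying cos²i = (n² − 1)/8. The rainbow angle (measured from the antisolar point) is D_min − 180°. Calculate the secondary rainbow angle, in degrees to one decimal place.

50.6°

cos²i = (1.77422 − 1)/8 = 0.09678; i = arccos(0.31109) = 71.875°.
sin r = sin 71.875°/1.332 = 0.71350; r = 45.520°.
D_min = 2·71.875° − 6·45.520° + 360° = 230.628°.
Rainbow angle = D_min − 180° = 50.628°.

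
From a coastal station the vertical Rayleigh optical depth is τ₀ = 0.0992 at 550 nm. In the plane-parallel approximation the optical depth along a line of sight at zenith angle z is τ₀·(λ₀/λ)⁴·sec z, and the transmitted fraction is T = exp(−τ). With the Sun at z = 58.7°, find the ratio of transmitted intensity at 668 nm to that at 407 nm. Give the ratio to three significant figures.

Airmass: sec 58.7° = 1.9249.
τ(668 nm) = 0.0992 × (550/668)⁴ × 1.9249 = 0.0992 × 0.4596 × 1.9249 = 0.0878.
τ(407 nm) = 0.0992 × (550/407)⁴ × 1.9249 = 0.0992 × 3.3348 × 1.9249 = 0.6368.
T(668)/T(407) = exp(τ_B − τ_A) = exp(0.5490) = 1.7316.

1.73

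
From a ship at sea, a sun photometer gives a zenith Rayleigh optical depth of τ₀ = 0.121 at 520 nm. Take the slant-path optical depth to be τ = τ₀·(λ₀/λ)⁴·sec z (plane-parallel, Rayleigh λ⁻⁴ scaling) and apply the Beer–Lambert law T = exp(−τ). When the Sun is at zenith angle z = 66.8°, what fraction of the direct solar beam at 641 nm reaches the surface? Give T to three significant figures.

sec 66.8° = 2.5384.
τ = 0.121 × (520/641)⁴ × 2.5384 = 0.121 × 0.4331 × 2.5384 = 0.1330.
T = exp(−0.1330) = 0.8754.

0.875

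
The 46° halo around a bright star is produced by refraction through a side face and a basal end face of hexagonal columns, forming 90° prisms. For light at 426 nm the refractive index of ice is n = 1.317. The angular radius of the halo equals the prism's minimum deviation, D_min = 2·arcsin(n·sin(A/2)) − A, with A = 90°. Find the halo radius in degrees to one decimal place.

47.3°

n·sin(A/2) = 1.317 × sin 45° = 1.317 × 0.7071 = 0.9313.
D_min = 2·arcsin(0.9313) − 90° = 2 × 68.632° − 90° = 47.264°.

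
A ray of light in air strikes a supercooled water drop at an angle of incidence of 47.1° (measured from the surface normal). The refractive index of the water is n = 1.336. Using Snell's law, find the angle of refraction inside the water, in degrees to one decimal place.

33.3°

Snell: sin θ_r = sin θ_i / n = sin 47.1° / 1.336 = 0.7325 / 1.336 = 0.5483.
θ_r = arcsin(0.5483) = 33.25°.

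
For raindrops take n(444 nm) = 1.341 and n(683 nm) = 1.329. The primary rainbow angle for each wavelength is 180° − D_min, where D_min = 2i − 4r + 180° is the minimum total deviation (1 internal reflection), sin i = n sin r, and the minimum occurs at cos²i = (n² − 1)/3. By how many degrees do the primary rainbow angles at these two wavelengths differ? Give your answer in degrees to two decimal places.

At 444 nm (n = 1.341): cos²i = 0.26609 → i = 58.946°, r = 39.705°, D_min = 139.071°, rainbow angle = 40.929°.
At 683 nm (n = 1.329): cos²i = 0.25541 → i = 59.643°, r = 40.487°, D_min = 137.337°, rainbow angle = 42.663°.
Angular width = |40.929° − 42.663°| = 1.735°.

1.73°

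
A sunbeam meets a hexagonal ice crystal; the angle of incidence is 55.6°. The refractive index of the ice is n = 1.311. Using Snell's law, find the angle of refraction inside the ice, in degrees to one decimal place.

39.0°

Snell: sin θ_r = sin θ_i / n = sin 55.6° / 1.311 = 0.8251 / 1.311 = 0.6294.
θ_r = arcsin(0.6294) = 39.00°.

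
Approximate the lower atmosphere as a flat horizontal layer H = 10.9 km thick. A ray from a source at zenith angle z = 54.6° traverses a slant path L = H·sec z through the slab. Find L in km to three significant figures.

18.8 km

sec z = 1/cos 54.6° = 1.7263.
L = 10.9 × 1.7263 = 18.816 km.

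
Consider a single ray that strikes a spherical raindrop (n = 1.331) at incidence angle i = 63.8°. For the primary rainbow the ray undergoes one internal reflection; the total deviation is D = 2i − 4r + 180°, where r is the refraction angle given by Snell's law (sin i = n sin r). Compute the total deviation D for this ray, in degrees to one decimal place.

sin r = sin 63.8° / 1.331 = 0.8973/1.331 = 0.6741; r = 42.39°.
D = 2·63.8° − 4·42.39° + 180° = 127.60° − 169.54° + 180° = 138.06°.

138.1°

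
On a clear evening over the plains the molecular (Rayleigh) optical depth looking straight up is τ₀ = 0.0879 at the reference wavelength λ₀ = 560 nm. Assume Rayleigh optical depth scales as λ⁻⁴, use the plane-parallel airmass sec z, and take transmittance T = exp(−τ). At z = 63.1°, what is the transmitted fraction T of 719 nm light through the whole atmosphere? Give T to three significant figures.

0.931

sec 63.1° = 2.2103.
τ = 0.0879 × (560/719)⁴ × 2.2103 = 0.0879 × 0.3680 × 2.2103 = 0.0715.
T = exp(−0.0715) = 0.9310.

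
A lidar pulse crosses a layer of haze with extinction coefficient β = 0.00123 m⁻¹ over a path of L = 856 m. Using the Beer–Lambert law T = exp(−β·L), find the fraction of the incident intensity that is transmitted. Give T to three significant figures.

0.349

τ = β·L = 0.00123 × 856 = 1.0529.
T = exp(−1.0529) = 0.3489.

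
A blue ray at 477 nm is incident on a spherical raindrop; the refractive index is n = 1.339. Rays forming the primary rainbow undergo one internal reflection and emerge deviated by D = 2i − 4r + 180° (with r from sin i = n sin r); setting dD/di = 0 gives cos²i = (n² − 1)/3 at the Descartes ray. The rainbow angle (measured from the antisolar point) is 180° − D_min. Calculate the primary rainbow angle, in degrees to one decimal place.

cos²i = (1.79292 − 1)/3 = 0.26431; i = arccos(0.51411) = 59.062°.
sin r = sin 59.062°/1.339 = 0.64057; r = 39.834°.
D_min = 2·59.062° − 4·39.834° + 180° = 138.786°.
Rainbow angle = 180° − D_min = 41.214°.

41.2°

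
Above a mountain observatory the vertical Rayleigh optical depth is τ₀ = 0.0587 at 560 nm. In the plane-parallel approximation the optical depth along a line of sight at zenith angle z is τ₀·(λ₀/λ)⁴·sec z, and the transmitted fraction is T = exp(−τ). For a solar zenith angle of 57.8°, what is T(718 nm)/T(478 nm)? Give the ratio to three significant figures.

1.18

Airmass: sec 57.8° = 1.8766.
τ(718 nm) = 0.0587 × (560/718)⁴ × 1.8766 = 0.0587 × 0.3700 × 1.8766 = 0.0408.
τ(478 nm) = 0.0587 × (560/478)⁴ × 1.8766 = 0.0587 × 1.8838 × 1.8766 = 0.2075.
T(718)/T(478) = exp(τ_B − τ_A) = exp(0.1668) = 1.1815.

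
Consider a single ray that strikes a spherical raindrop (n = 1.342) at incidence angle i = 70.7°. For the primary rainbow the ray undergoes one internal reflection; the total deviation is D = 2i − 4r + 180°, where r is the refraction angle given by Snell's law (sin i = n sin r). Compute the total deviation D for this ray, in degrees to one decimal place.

142.6°

sin r = sin 70.7° / 1.342 = 0.9438/1.342 = 0.7033; r = 44.69°.
D = 2·70.7° − 4·44.69° + 180° = 141.40° − 178.76° + 180° = 142.64°.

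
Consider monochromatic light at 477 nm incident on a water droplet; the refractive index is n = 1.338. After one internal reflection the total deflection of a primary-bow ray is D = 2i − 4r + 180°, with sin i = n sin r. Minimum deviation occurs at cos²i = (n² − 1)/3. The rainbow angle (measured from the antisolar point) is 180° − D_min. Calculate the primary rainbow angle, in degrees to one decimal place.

41.4°

cos²i = (1.79024 − 1)/3 = 0.26341; i = arccos(0.51324) = 59.120°.
sin r = sin 59.120°/1.338 = 0.64144; r = 39.899°.
D_min = 2·59.120° − 4·39.899° + 180° = 138.643°.
Rainbow angle = 180° − D_min = 41.357°.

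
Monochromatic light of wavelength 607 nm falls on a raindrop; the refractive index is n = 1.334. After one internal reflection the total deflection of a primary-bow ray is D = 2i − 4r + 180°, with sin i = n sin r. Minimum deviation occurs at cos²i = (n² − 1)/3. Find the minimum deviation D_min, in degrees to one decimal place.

cos²i = (1.77956 − 1)/3 = 0.25985; i = arccos(0.50976) = 59.352°.
sin r = sin 59.352°/1.334 = 0.64492; r = 40.159°.
D_min = 2·59.352° − 4·40.159° + 180° = 138.067°.

138.1°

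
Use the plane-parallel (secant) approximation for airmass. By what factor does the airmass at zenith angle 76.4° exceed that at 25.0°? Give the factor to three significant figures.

3.85

X(76.4°)/X(25.0°) = sec 76.4° / sec 25.0° = cos 25.0° / cos 76.4° = 0.9063/0.2351 = 3.8543.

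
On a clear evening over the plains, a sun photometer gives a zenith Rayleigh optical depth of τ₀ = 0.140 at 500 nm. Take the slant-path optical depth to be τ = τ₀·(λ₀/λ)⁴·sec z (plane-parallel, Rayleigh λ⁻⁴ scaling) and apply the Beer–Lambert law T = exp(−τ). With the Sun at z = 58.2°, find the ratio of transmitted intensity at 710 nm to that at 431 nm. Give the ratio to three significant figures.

Airmass: sec 58.2° = 1.8977.
τ(710 nm) = 0.140 × (500/710)⁴ × 1.8977 = 0.140 × 0.2459 × 1.8977 = 0.0653.
τ(431 nm) = 0.140 × (500/431)⁴ × 1.8977 = 0.140 × 1.8112 × 1.8977 = 0.4812.
T(710)/T(431) = exp(τ_B − τ_A) = exp(0.4159) = 1.5157.

1.52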